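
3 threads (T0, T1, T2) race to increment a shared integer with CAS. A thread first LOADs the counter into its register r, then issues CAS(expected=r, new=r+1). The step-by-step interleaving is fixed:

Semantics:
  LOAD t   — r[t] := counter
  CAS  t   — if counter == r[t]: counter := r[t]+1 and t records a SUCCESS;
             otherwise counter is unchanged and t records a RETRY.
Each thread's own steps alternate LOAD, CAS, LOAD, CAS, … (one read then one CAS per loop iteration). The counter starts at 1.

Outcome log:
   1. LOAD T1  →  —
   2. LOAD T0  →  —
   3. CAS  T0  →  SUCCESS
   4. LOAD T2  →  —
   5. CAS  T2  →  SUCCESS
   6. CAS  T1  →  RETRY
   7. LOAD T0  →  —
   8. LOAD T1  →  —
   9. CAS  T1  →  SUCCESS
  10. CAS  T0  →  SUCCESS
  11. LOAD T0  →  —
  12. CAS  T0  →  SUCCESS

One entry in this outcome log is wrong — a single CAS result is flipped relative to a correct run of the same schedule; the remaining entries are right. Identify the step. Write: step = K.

step = 10

Re-executing:
#1 T1 reads 1
#2 T0 reads 1
#3 T0 CAS(1→2) writes; counter now 2
#4 T2 reads 2
#5 T2 CAS(2→3) writes; counter now 3
#6 T1 CAS(1→2) fails; counter now 3
#7 T0 reads 3
#8 T1 reads 3
#9 T1 CAS(3→4) writes; counter now 4
#10 T0 CAS(3→4) fails; counter now 4
#11 T0 reads 4
#12 T0 CAS(4→5) writes; counter now 5
Flip is step 10.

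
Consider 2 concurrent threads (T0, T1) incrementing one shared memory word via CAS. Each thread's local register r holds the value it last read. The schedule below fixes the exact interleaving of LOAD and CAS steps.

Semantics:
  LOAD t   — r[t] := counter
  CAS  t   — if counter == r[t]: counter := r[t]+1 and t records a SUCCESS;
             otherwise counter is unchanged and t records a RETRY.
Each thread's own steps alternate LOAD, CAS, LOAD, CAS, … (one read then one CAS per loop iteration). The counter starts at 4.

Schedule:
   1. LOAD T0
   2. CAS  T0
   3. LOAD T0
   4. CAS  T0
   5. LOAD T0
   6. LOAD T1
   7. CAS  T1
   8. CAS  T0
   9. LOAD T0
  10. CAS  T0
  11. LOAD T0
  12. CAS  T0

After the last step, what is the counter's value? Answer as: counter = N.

counter = 9

1. LOAD T0 → mem=4 r[T0]=4 [LOAD]
2. CAS T0 → mem=5 r[T0]=4 [OK]
3. LOAD T0 → mem=5 r[T0]=5 [LOAD]
4. CAS T0 → mem=6 r[T0]=5 [OK]
5. LOAD T0 → mem=6 r[T0]=6 [LOAD]
6. LOAD T1 → mem=6 r[T1]=6 [LOAD]
7. CAS T1 → mem=7 r[T1]=6 [OK]
8. CAS T0 → mem=7 r[T0]=6 [RETRY]
9. LOAD T0 → mem=7 r[T0]=7 [LOAD]
10. CAS T0 → mem=8 r[T0]=7 [OK]
11. LOAD T0 → mem=8 r[T0]=8 [LOAD]
12. CAS T0 → mem=9 r[T0]=8 [OK]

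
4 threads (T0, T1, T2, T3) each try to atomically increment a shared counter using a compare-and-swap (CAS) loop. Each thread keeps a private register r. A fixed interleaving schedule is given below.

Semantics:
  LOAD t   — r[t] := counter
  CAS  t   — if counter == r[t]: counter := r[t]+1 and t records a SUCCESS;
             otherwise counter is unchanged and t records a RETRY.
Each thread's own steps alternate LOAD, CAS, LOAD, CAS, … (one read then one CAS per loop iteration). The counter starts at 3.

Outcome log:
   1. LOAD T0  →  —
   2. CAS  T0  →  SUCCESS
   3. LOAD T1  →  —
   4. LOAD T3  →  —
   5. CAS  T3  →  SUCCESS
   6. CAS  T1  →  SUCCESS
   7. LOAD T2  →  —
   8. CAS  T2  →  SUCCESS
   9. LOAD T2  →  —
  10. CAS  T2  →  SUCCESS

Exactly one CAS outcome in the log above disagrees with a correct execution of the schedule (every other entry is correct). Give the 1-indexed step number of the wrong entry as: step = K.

Re-executing:
step 1: T0 LOAD ⇒ load; ctr=3 reg=3
step 2: T0 CAS ⇒ ok; ctr=4 reg=3
step 3: T1 LOAD ⇒ load; ctr=4 reg=4
step 4: T3 LOAD ⇒ load; ctr=4 reg=4
step 5: T3 CAS ⇒ ok; ctr=5 reg=4
step 6: T1 CAS ⇒ retry; ctr=5 reg=4
step 7: T2 LOAD ⇒ load; ctr=5 reg=5
step 8: T2 CAS ⇒ ok; ctr=6 reg=5
step 9: T2 LOAD ⇒ load; ctr=6 reg=6
step 10: T2 CAS ⇒ ok; ctr=7 reg=6
Log disagrees first at step 6.

step = 6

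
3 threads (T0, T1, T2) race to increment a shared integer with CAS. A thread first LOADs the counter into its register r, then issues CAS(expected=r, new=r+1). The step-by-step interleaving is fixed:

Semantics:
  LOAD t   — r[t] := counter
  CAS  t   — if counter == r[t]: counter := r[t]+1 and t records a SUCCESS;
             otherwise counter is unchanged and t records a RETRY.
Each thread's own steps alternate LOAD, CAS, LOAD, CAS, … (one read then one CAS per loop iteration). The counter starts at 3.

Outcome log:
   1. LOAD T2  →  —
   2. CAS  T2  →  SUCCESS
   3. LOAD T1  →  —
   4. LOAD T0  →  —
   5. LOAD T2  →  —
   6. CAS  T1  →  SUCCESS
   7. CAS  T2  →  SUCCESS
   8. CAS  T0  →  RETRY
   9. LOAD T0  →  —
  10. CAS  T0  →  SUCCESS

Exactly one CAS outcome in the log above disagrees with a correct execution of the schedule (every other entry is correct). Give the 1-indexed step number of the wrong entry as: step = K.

Reference trace:
#1 T2 reads 3
#2 T2 CAS(3→4) writes; counter now 4
#3 T1 reads 4
#4 T0 reads 4
#5 T2 reads 4
#6 T1 CAS(4→5) writes; counter now 5
#7 T2 CAS(4→5) fails; counter now 5
#8 T0 CAS(4→5) fails; counter now 5
#9 T0 reads 5
#10 T0 CAS(5→6) writes; counter now 6
Flip is step 7.

step = 7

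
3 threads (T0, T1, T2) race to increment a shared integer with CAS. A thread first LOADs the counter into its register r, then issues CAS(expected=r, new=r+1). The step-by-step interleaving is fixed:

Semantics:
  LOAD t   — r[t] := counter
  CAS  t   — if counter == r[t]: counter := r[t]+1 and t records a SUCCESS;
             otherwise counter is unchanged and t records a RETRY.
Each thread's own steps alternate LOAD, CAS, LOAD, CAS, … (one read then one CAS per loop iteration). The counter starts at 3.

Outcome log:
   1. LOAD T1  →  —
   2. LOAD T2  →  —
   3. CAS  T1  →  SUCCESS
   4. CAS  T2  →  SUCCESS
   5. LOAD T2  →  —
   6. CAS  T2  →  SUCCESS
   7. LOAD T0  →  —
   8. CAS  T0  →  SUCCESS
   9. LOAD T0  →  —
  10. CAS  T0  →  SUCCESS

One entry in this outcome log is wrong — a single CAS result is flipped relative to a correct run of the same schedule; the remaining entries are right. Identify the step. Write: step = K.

step = 4

Reference trace:
step 1: T1 LOAD ⇒ load; ctr=3 reg=3
step 2: T2 LOAD ⇒ load; ctr=3 reg=3
step 3: T1 CAS ⇒ ok; ctr=4 reg=3
step 4: T2 CAS ⇒ retry; ctr=4 reg=3
step 5: T2 LOAD ⇒ load; ctr=4 reg=4
step 6: T2 CAS ⇒ ok; ctr=5 reg=4
step 7: T0 LOAD ⇒ load; ctr=5 reg=5
step 8: T0 CAS ⇒ ok; ctr=6 reg=5
step 9: T0 LOAD ⇒ load; ctr=6 reg=6
step 10: T0 CAS ⇒ ok; ctr=7 reg=6
Mismatch at 4.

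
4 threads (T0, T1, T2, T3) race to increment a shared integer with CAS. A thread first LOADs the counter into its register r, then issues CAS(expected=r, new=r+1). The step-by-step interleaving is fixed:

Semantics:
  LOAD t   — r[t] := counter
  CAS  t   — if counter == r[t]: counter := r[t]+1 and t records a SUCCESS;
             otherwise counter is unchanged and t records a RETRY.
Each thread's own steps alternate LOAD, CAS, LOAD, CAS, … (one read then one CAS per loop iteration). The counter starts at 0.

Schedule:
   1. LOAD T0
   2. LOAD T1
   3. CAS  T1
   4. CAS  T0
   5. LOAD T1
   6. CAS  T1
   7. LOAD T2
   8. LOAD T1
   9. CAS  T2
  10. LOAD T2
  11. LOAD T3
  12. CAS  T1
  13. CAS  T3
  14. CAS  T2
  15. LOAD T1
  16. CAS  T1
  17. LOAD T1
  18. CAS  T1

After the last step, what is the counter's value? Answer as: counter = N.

counter = 6

T0 LOAD — after: cnt=0, r=0 — load
T1 LOAD — after: cnt=0, r=0 — load
T1 CAS — after: cnt=1, r=0 — ok
T0 CAS — after: cnt=1, r=0 — retry
T1 LOAD — after: cnt=1, r=1 — load
T1 CAS — after: cnt=2, r=1 — ok
T2 LOAD — after: cnt=2, r=2 — load
T1 LOAD — after: cnt=2, r=2 — load
T2 CAS — after: cnt=3, r=2 — ok
T2 LOAD — after: cnt=3, r=3 — load
T3 LOAD — after: cnt=3, r=3 — load
T1 CAS — after: cnt=3, r=2 — retry
T3 CAS — after: cnt=4, r=3 — ok
T2 CAS — after: cnt=4, r=3 — retry
T1 LOAD — after: cnt=4, r=4 — load
T1 CAS — after: cnt=5, r=4 — ok
T1 LOAD — after: cnt=5, r=5 — load
T1 CAS — after: cnt=6, r=5 — ok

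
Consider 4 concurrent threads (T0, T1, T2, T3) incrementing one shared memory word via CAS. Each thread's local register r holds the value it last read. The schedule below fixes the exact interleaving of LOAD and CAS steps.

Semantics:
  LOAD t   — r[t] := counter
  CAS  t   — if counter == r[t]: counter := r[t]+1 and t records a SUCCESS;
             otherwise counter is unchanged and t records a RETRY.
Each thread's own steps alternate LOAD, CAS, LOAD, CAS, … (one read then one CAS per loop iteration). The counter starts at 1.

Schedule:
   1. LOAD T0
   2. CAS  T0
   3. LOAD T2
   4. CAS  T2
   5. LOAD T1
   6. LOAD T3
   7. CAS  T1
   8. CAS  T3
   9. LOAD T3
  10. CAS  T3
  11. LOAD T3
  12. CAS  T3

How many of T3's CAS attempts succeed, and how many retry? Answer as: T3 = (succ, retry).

[1] T0.load  rd  (counter 1, T0.r 1)
[2] T0.cas  hit  (counter 2, T0.r 1)
[3] T2.load  rd  (counter 2, T2.r 2)
[4] T2.cas  hit  (counter 3, T2.r 2)
[5] T1.load  rd  (counter 3, T1.r 3)
[6] T3.load  rd  (counter 3, T3.r 3)
[7] T1.cas  hit  (counter 4, T1.r 3)
[8] T3.cas  miss  (counter 4, T3.r 3)
[9] T3.load  rd  (counter 4, T3.r 4)
[10] T3.cas  hit  (counter 5, T3.r 4)
[11] T3.load  rd  (counter 5, T3.r 5)
[12] T3.cas  hit  (counter 6, T3.r 5)

T3 = (2, 1)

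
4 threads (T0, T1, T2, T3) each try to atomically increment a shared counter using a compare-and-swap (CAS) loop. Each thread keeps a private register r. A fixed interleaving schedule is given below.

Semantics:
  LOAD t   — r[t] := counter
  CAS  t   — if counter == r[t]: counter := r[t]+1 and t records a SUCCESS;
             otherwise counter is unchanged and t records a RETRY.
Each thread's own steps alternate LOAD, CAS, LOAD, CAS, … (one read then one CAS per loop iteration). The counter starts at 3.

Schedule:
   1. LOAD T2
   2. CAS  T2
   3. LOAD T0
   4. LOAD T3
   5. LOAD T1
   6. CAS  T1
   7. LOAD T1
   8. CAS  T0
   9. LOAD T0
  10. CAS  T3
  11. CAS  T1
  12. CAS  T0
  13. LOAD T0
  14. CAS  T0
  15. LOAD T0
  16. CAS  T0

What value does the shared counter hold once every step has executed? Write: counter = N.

T2 LOAD — after: cnt=3, r=3 — load
T2 CAS — after: cnt=4, r=3 — ok
T0 LOAD — after: cnt=4, r=4 — load
T3 LOAD — after: cnt=4, r=4 — load
T1 LOAD — after: cnt=4, r=4 — load
T1 CAS — after: cnt=5, r=4 — ok
T1 LOAD — after: cnt=5, r=5 — load
T0 CAS — after: cnt=5, r=4 — retry
T0 LOAD — after: cnt=5, r=5 — load
T3 CAS — after: cnt=5, r=4 — retry
T1 CAS — after: cnt=6, r=5 — ok
T0 CAS — after: cnt=6, r=5 — retry
T0 LOAD — after: cnt=6, r=6 — load
T0 CAS — after: cnt=7, r=6 — ok
T0 LOAD — after: cnt=7, r=7 — load
T0 CAS — after: cnt=8, r=7 — ok

counter = 8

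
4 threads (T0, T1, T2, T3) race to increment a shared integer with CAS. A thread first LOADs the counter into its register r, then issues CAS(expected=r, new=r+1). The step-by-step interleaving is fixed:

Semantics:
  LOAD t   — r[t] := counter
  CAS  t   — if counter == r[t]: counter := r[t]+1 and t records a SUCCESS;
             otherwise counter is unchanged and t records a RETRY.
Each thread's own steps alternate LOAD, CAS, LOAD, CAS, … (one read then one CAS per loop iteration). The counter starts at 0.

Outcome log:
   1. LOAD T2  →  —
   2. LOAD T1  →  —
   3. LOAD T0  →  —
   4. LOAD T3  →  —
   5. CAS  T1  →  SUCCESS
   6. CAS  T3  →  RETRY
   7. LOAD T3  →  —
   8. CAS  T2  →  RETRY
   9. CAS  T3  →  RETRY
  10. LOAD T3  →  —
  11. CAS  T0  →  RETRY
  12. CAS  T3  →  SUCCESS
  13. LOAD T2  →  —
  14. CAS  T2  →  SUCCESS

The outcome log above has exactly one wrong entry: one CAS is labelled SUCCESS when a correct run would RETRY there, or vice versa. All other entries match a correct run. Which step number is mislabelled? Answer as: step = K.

step = 9

Reference trace:
   1) LOAD T2:  M=0  r_T2=0
   2) LOAD T1:  M=0  r_T1=0
   3) LOAD T0:  M=0  r_T0=0
   4) LOAD T3:  M=0  r_T3=0
   5) CAS  T1:  M=1  r_T1=0 ✓
   6) CAS  T3:  M=1  r_T3=0 ✗
   7) LOAD T3:  M=1  r_T3=1
   8) CAS  T2:  M=1  r_T2=0 ✗
   9) CAS  T3:  M=2  r_T3=1 ✓
  10) LOAD T3:  M=2  r_T3=2
  11) CAS  T0:  M=2  r_T0=0 ✗
  12) CAS  T3:  M=3  r_T3=2 ✓
  13) LOAD T2:  M=3  r_T2=3
  14) CAS  T2:  M=4  r_T2=3 ✓
Log disagrees first at step 9.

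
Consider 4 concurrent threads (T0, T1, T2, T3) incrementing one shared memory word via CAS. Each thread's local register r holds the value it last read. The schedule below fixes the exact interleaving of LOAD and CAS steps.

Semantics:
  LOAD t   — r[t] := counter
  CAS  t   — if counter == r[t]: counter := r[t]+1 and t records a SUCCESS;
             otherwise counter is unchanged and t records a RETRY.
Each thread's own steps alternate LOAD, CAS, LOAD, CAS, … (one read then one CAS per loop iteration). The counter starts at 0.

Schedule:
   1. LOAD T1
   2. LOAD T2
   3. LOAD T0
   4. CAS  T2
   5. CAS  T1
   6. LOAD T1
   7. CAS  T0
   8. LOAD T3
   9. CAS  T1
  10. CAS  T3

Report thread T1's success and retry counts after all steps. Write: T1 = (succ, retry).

T1 = (1, 1)

[1] T1.load  rd  (counter 0, T1.r 0)
[2] T2.load  rd  (counter 0, T2.r 0)
[3] T0.load  rd  (counter 0, T0.r 0)
[4] T2.cas  hit  (counter 1, T2.r 0)
[5] T1.cas  miss  (counter 1, T1.r 0)
[6] T1.load  rd  (counter 1, T1.r 1)
[7] T0.cas  miss  (counter 1, T0.r 0)
[8] T3.load  rd  (counter 1, T3.r 1)
[9] T1.cas  hit  (counter 2, T1.r 1)
[10] T3.cas  miss  (counter 2, T3.r 1)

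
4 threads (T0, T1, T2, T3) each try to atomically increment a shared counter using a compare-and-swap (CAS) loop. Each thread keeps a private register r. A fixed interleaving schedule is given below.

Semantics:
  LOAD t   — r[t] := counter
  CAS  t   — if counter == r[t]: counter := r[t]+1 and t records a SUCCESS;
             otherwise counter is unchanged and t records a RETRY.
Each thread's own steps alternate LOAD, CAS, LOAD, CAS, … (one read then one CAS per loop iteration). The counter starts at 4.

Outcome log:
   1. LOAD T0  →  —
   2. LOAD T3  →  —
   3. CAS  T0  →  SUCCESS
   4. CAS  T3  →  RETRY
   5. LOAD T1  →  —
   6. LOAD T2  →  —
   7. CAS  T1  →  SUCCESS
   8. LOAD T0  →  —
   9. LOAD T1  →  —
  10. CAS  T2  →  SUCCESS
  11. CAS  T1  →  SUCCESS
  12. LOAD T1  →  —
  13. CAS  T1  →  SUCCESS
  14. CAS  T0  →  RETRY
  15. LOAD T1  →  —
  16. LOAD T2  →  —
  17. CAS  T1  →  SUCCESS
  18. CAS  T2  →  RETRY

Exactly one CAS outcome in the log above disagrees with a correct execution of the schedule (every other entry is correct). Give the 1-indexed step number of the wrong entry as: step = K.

Reference trace:
1. LOAD T0 → mem=4 r[T0]=4 [LOAD]
2. LOAD T3 → mem=4 r[T3]=4 [LOAD]
3. CAS T0 → mem=5 r[T0]=4 [OK]
4. CAS T3 → mem=5 r[T3]=4 [RETRY]
5. LOAD T1 → mem=5 r[T1]=5 [LOAD]
6. LOAD T2 → mem=5 r[T2]=5 [LOAD]
7. CAS T1 → mem=6 r[T1]=5 [OK]
8. LOAD T0 → mem=6 r[T0]=6 [LOAD]
9. LOAD T1 → mem=6 r[T1]=6 [LOAD]
10. CAS T2 → mem=6 r[T2]=5 [RETRY]
11. CAS T1 → mem=7 r[T1]=6 [OK]
12. LOAD T1 → mem=7 r[T1]=7 [LOAD]
13. CAS T1 → mem=8 r[T1]=7 [OK]
14. CAS T0 → mem=8 r[T0]=6 [RETRY]
15. LOAD T1 → mem=8 r[T1]=8 [LOAD]
16. LOAD T2 → mem=8 r[T2]=8 [LOAD]
17. CAS T1 → mem=9 r[T1]=8 [OK]
18. CAS T2 → mem=9 r[T2]=8 [RETRY]
Mismatch at 10.

step = 10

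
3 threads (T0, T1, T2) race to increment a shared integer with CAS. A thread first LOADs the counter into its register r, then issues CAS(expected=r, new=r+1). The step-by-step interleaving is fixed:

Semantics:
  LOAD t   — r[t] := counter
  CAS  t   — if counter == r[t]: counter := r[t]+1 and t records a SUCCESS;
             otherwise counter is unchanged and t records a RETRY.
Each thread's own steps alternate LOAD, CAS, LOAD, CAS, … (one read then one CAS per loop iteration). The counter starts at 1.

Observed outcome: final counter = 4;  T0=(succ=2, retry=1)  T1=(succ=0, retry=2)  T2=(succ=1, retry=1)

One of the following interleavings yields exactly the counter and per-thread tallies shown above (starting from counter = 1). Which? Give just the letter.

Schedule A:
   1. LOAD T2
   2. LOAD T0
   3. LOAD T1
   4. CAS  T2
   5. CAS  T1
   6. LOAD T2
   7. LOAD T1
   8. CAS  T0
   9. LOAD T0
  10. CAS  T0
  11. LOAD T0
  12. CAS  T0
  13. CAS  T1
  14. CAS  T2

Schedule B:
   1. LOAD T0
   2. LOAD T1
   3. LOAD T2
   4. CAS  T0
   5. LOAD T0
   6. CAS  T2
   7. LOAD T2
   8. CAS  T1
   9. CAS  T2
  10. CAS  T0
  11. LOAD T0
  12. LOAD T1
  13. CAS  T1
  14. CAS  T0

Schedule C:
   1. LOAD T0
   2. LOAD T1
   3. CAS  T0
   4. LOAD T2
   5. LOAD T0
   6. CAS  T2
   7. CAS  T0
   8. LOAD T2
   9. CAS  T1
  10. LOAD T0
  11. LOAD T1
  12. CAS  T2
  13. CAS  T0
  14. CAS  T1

Simulating candidate A:
1. LOAD T2 → mem=1 r[T2]=1 [LOAD]
2. LOAD T0 → mem=1 r[T0]=1 [LOAD]
3. LOAD T1 → mem=1 r[T1]=1 [LOAD]
4. CAS T2 → mem=2 r[T2]=1 [OK]
5. CAS T1 → mem=2 r[T1]=1 [RETRY]
6. LOAD T2 → mem=2 r[T2]=2 [LOAD]
7. LOAD T1 → mem=2 r[T1]=2 [LOAD]
8. CAS T0 → mem=2 r[T0]=1 [RETRY]
9. LOAD T0 → mem=2 r[T0]=2 [LOAD]
10. CAS T0 → mem=3 r[T0]=2 [OK]
11. LOAD T0 → mem=3 r[T0]=3 [LOAD]
12. CAS T0 → mem=4 r[T0]=3 [OK]
13. CAS T1 → mem=4 r[T1]=2 [RETRY]
14. CAS T2 → mem=4 r[T2]=2 [RETRY]

A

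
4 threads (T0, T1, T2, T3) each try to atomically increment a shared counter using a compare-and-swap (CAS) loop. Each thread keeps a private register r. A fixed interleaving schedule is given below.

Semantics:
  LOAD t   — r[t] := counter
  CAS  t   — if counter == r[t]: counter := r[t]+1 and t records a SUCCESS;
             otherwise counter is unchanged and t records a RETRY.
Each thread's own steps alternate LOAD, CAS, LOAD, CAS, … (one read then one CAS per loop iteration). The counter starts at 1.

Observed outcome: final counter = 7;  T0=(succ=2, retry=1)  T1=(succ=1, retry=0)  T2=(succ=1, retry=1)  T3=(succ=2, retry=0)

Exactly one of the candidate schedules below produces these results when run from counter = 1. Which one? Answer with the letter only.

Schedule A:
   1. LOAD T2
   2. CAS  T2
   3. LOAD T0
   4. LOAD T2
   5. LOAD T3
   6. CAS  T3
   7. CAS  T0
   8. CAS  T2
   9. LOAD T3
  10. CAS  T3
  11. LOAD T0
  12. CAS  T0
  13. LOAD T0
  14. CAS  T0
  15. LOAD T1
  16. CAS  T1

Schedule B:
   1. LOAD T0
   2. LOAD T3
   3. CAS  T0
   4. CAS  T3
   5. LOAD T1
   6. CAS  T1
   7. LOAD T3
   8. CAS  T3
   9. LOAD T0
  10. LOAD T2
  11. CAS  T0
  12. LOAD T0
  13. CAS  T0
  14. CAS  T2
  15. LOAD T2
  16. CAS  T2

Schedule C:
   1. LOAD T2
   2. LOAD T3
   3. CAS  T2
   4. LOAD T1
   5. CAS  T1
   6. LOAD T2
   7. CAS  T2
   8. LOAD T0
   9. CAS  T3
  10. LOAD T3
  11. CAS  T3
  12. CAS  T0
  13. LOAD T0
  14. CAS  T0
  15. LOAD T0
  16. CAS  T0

A

Simulating candidate A:
   1) LOAD T2:  M=1  r_T2=1
   2) CAS  T2:  M=2  r_T2=1 ✓
   3) LOAD T0:  M=2  r_T0=2
   4) LOAD T2:  M=2  r_T2=2
   5) LOAD T3:  M=2  r_T3=2
   6) CAS  T3:  M=3  r_T3=2 ✓
   7) CAS  T0:  M=3  r_T0=2 ✗
   8) CAS  T2:  M=3  r_T2=2 ✗
   9) LOAD T3:  M=3  r_T3=3
  10) CAS  T3:  M=4  r_T3=3 ✓
  11) LOAD T0:  M=4  r_T0=4
  12) CAS  T0:  M=5  r_T0=4 ✓
  13) LOAD T0:  M=5  r_T0=5
  14) CAS  T0:  M=6  r_T0=5 ✓
  15) LOAD T1:  M=6  r_T1=6
  16) CAS  T1:  M=7  r_T1=6 ✓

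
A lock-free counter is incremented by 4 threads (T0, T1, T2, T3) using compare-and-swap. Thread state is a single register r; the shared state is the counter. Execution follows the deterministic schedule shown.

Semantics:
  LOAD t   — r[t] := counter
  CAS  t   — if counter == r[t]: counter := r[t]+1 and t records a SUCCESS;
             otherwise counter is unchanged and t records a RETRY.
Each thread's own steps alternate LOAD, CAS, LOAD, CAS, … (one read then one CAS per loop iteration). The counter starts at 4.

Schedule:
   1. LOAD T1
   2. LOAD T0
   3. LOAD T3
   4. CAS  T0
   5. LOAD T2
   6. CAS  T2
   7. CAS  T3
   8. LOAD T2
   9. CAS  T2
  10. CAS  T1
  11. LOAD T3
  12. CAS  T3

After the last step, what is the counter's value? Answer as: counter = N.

step 1: T1 LOAD ⇒ load; ctr=4 reg=4
step 2: T0 LOAD ⇒ load; ctr=4 reg=4
step 3: T3 LOAD ⇒ load; ctr=4 reg=4
step 4: T0 CAS ⇒ ok; ctr=5 reg=4
step 5: T2 LOAD ⇒ load; ctr=5 reg=5
step 6: T2 CAS ⇒ ok; ctr=6 reg=5
step 7: T3 CAS ⇒ retry; ctr=6 reg=4
step 8: T2 LOAD ⇒ load; ctr=6 reg=6
step 9: T2 CAS ⇒ ok; ctr=7 reg=6
step 10: T1 CAS ⇒ retry; ctr=7 reg=4
step 11: T3 LOAD ⇒ load; ctr=7 reg=7
step 12: T3 CAS ⇒ ok; ctr=8 reg=7

counter = 8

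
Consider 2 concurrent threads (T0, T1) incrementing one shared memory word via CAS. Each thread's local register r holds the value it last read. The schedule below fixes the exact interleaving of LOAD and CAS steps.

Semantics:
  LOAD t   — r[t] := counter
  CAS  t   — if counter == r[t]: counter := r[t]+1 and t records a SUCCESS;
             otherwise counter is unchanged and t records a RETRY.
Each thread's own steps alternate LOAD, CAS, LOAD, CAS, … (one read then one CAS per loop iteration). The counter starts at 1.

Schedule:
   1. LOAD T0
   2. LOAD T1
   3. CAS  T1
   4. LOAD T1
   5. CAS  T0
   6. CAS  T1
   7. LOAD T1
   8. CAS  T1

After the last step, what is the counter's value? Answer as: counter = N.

counter = 4

1. LOAD T0 → mem=1 r[T0]=1 [LOAD]
2. LOAD T1 → mem=1 r[T1]=1 [LOAD]
3. CAS T1 → mem=2 r[T1]=1 [OK]
4. LOAD T1 → mem=2 r[T1]=2 [LOAD]
5. CAS T0 → mem=2 r[T0]=1 [RETRY]
6. CAS T1 → mem=3 r[T1]=2 [OK]
7. LOAD T1 → mem=3 r[T1]=3 [LOAD]
8. CAS T1 → mem=4 r[T1]=3 [OK]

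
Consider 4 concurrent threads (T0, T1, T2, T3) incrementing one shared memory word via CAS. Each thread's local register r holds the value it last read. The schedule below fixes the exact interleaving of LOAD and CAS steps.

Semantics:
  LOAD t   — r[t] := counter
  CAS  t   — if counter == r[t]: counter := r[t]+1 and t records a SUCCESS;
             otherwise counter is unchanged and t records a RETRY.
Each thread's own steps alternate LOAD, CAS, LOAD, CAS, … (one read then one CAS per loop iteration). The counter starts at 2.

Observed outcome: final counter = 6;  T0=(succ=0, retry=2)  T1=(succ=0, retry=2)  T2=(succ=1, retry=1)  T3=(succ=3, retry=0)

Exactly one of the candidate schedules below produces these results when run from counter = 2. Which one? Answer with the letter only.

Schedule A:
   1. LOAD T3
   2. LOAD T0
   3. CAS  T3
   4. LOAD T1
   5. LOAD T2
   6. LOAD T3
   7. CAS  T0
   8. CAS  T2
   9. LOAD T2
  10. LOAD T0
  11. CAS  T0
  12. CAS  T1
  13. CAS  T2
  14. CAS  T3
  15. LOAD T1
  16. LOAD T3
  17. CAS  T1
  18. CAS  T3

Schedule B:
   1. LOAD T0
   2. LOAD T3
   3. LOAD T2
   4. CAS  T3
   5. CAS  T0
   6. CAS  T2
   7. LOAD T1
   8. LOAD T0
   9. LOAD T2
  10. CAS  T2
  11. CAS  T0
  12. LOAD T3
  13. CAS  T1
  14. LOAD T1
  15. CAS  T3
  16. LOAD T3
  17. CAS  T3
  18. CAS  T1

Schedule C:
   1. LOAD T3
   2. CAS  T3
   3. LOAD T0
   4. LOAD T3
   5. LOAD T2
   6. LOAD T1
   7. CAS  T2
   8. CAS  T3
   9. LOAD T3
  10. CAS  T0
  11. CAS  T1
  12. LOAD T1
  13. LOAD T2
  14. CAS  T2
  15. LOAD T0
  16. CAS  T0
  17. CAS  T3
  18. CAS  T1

B

Run B:
step 1: T0 LOAD ⇒ load; ctr=2 reg=2
step 2: T3 LOAD ⇒ load; ctr=2 reg=2
step 3: T2 LOAD ⇒ load; ctr=2 reg=2
step 4: T3 CAS ⇒ ok; ctr=3 reg=2
step 5: T0 CAS ⇒ retry; ctr=3 reg=2
step 6: T2 CAS ⇒ retry; ctr=3 reg=2
step 7: T1 LOAD ⇒ load; ctr=3 reg=3
step 8: T0 LOAD ⇒ load; ctr=3 reg=3
step 9: T2 LOAD ⇒ load; ctr=3 reg=3
step 10: T2 CAS ⇒ ok; ctr=4 reg=3
step 11: T0 CAS ⇒ retry; ctr=4 reg=3
step 12: T3 LOAD ⇒ load; ctr=4 reg=4
step 13: T1 CAS ⇒ retry; ctr=4 reg=3
step 14: T1 LOAD ⇒ load; ctr=4 reg=4
step 15: T3 CAS ⇒ ok; ctr=5 reg=4
step 16: T3 LOAD ⇒ load; ctr=5 reg=5
step 17: T3 CAS ⇒ ok; ctr=6 reg=5
step 18: T1 CAS ⇒ retry; ctr=6 reg=4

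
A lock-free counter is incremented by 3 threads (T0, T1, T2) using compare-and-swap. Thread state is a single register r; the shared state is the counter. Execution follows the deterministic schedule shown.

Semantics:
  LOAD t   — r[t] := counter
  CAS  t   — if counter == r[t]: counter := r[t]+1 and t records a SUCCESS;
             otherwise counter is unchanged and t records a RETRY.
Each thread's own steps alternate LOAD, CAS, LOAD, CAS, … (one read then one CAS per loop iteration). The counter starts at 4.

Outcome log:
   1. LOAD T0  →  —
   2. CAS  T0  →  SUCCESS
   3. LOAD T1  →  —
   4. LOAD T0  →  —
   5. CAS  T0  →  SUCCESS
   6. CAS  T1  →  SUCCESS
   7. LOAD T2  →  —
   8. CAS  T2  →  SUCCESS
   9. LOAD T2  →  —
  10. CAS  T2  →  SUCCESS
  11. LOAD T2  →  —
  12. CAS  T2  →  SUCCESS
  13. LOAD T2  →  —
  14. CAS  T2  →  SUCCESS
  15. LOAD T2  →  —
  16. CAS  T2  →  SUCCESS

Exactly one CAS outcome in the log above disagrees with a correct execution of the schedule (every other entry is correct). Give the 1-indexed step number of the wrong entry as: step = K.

step = 6

Correct run:
step 1: T0 LOAD ⇒ load; ctr=4 reg=4
step 2: T0 CAS ⇒ ok; ctr=5 reg=4
step 3: T1 LOAD ⇒ load; ctr=5 reg=5
step 4: T0 LOAD ⇒ load; ctr=5 reg=5
step 5: T0 CAS ⇒ ok; ctr=6 reg=5
step 6: T1 CAS ⇒ retry; ctr=6 reg=5
step 7: T2 LOAD ⇒ load; ctr=6 reg=6
step 8: T2 CAS ⇒ ok; ctr=7 reg=6
step 9: T2 LOAD ⇒ load; ctr=7 reg=7
step 10: T2 CAS ⇒ ok; ctr=8 reg=7
step 11: T2 LOAD ⇒ load; ctr=8 reg=8
step 12: T2 CAS ⇒ ok; ctr=9 reg=8
step 13: T2 LOAD ⇒ load; ctr=9 reg=9
step 14: T2 CAS ⇒ ok; ctr=10 reg=9
step 15: T2 LOAD ⇒ load; ctr=10 reg=10
step 16: T2 CAS ⇒ ok; ctr=11 reg=10
Log disagrees first at step 6.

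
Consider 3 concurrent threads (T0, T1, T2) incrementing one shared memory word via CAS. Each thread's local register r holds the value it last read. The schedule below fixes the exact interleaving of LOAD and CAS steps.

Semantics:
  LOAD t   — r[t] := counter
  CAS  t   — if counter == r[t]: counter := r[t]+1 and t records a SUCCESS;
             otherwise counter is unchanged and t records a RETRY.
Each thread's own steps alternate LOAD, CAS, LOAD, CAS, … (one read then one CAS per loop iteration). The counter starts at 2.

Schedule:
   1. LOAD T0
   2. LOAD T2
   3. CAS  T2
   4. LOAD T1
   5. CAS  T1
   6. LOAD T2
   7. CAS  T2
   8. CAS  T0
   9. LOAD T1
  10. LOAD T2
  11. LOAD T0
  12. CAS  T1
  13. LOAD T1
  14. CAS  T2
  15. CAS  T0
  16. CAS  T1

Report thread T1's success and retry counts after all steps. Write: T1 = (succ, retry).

T1 = (3, 0)

[1] T0.load  rd  (counter 2, T0.r 2)
[2] T2.load  rd  (counter 2, T2.r 2)
[3] T2.cas  hit  (counter 3, T2.r 2)
[4] T1.load  rd  (counter 3, T1.r 3)
[5] T1.cas  hit  (counter 4, T1.r 3)
[6] T2.load  rd  (counter 4, T2.r 4)
[7] T2.cas  hit  (counter 5, T2.r 4)
[8] T0.cas  miss  (counter 5, T0.r 2)
[9] T1.load  rd  (counter 5, T1.r 5)
[10] T2.load  rd  (counter 5, T2.r 5)
[11] T0.load  rd  (counter 5, T0.r 5)
[12] T1.cas  hit  (counter 6, T1.r 5)
[13] T1.load  rd  (counter 6, T1.r 6)
[14] T2.cas  miss  (counter 6, T2.r 5)
[15] T0.cas  miss  (counter 6, T0.r 5)
[16] T1.cas  hit  (counter 7, T1.r 6)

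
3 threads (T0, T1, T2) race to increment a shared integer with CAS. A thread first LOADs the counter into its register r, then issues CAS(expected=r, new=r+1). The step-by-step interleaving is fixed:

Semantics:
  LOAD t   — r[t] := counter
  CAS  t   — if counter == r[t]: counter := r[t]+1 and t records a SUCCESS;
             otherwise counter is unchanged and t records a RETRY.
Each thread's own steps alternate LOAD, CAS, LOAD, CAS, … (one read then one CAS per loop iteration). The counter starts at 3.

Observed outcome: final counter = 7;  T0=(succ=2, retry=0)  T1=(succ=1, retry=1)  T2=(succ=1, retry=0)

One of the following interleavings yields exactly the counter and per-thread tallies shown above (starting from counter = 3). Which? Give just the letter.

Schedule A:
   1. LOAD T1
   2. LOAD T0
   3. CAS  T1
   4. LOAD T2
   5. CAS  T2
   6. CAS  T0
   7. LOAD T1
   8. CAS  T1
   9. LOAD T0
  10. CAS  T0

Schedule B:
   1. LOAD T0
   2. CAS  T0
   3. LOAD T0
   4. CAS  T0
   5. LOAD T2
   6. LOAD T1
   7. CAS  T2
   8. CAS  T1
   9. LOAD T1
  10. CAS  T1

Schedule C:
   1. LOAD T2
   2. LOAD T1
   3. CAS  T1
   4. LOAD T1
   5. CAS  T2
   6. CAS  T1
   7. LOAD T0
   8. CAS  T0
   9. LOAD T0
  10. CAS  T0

B

Tracing schedule B:
   1) LOAD T0:  M=3  r_T0=3
   2) CAS  T0:  M=4  r_T0=3 ✓
   3) LOAD T0:  M=4  r_T0=4
   4) CAS  T0:  M=5  r_T0=4 ✓
   5) LOAD T2:  M=5  r_T2=5
   6) LOAD T1:  M=5  r_T1=5
   7) CAS  T2:  M=6  r_T2=5 ✓
   8) CAS  T1:  M=6  r_T1=5 ✗
   9) LOAD T1:  M=6  r_T1=6
  10) CAS  T1:  M=7  r_T1=6 ✓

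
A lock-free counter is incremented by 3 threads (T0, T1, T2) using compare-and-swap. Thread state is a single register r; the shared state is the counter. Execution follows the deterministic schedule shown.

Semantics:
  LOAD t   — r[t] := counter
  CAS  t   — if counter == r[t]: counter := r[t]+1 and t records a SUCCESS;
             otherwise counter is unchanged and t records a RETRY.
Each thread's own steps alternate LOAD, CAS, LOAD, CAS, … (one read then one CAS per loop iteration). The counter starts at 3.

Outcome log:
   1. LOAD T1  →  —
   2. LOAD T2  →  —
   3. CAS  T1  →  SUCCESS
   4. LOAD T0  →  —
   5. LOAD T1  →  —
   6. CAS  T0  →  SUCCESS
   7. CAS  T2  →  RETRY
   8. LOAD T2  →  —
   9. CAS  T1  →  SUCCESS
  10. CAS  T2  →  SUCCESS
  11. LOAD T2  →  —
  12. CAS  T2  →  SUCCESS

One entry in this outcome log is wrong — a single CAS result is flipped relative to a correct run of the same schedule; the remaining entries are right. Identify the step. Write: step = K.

step = 9

Correct run:
step 1: T1 LOAD ⇒ load; ctr=3 reg=3
step 2: T2 LOAD ⇒ load; ctr=3 reg=3
step 3: T1 CAS ⇒ ok; ctr=4 reg=3
step 4: T0 LOAD ⇒ load; ctr=4 reg=4
step 5: T1 LOAD ⇒ load; ctr=4 reg=4
step 6: T0 CAS ⇒ ok; ctr=5 reg=4
step 7: T2 CAS ⇒ retry; ctr=5 reg=3
step 8: T2 LOAD ⇒ load; ctr=5 reg=5
step 9: T1 CAS ⇒ retry; ctr=5 reg=4
step 10: T2 CAS ⇒ ok; ctr=6 reg=5
step 11: T2 LOAD ⇒ load; ctr=6 reg=6
step 12: T2 CAS ⇒ ok; ctr=7 reg=6
Mismatch at 9.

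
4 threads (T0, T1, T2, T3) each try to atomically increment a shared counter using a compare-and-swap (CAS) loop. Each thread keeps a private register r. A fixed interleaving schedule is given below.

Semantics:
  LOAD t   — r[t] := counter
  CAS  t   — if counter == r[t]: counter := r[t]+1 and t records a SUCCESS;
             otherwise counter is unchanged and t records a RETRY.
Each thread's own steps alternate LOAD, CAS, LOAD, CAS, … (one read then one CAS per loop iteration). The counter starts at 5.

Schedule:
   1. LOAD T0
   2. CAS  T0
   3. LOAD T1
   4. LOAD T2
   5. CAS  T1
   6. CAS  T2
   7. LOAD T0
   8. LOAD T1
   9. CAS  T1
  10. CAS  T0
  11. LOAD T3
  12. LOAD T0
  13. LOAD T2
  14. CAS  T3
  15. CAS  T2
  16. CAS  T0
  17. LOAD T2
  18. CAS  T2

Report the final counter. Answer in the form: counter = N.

counter = 10

1. LOAD T0 → mem=5 r[T0]=5 [LOAD]
2. CAS T0 → mem=6 r[T0]=5 [OK]
3. LOAD T1 → mem=6 r[T1]=6 [LOAD]
4. LOAD T2 → mem=6 r[T2]=6 [LOAD]
5. CAS T1 → mem=7 r[T1]=6 [OK]
6. CAS T2 → mem=7 r[T2]=6 [RETRY]
7. LOAD T0 → mem=7 r[T0]=7 [LOAD]
8. LOAD T1 → mem=7 r[T1]=7 [LOAD]
9. CAS T1 → mem=8 r[T1]=7 [OK]
10. CAS T0 → mem=8 r[T0]=7 [RETRY]
11. LOAD T3 → mem=8 r[T3]=8 [LOAD]
12. LOAD T0 → mem=8 r[T0]=8 [LOAD]
13. LOAD T2 → mem=8 r[T2]=8 [LOAD]
14. CAS T3 → mem=9 r[T3]=8 [OK]
15. CAS T2 → mem=9 r[T2]=8 [RETRY]
16. CAS T0 → mem=9 r[T0]=8 [RETRY]
17. LOAD T2 → mem=9 r[T2]=9 [LOAD]
18. CAS T2 → mem=10 r[T2]=9 [OK]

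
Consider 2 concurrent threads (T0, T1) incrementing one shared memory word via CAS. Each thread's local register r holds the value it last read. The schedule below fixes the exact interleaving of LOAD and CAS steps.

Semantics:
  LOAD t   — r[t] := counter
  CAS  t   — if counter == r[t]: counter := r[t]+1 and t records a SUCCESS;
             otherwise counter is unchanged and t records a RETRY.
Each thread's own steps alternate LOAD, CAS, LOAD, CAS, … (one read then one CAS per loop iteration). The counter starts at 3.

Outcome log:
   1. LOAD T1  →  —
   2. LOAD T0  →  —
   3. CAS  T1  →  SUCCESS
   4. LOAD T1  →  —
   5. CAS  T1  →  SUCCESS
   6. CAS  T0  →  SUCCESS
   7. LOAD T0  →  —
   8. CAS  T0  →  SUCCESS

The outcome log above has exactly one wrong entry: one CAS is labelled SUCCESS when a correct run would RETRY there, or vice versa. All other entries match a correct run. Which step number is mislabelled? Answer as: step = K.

Correct run:
step 1: T1 LOAD ⇒ load; ctr=3 reg=3
step 2: T0 LOAD ⇒ load; ctr=3 reg=3
step 3: T1 CAS ⇒ ok; ctr=4 reg=3
step 4: T1 LOAD ⇒ load; ctr=4 reg=4
step 5: T1 CAS ⇒ ok; ctr=5 reg=4
step 6: T0 CAS ⇒ retry; ctr=5 reg=3
step 7: T0 LOAD ⇒ load; ctr=5 reg=5
step 8: T0 CAS ⇒ ok; ctr=6 reg=5
Log disagrees first at step 6.

step = 6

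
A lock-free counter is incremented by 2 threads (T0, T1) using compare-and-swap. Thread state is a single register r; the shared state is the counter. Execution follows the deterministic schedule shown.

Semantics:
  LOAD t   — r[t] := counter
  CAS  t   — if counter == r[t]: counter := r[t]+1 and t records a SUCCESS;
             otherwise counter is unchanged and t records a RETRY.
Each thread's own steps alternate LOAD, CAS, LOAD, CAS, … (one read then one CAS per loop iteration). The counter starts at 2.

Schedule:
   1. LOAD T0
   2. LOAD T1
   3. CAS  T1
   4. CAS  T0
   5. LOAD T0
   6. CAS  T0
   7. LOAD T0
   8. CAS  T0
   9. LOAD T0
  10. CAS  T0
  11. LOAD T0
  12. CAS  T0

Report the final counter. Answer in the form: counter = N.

#1 T0 reads 2
#2 T1 reads 2
#3 T1 CAS(2→3) writes; counter now 3
#4 T0 CAS(2→3) fails; counter now 3
#5 T0 reads 3
#6 T0 CAS(3→4) writes; counter now 4
#7 T0 reads 4
#8 T0 CAS(4→5) writes; counter now 5
#9 T0 reads 5
#10 T0 CAS(5→6) writes; counter now 6
#11 T0 reads 6
#12 T0 CAS(6→7) writes; counter now 7

counter = 7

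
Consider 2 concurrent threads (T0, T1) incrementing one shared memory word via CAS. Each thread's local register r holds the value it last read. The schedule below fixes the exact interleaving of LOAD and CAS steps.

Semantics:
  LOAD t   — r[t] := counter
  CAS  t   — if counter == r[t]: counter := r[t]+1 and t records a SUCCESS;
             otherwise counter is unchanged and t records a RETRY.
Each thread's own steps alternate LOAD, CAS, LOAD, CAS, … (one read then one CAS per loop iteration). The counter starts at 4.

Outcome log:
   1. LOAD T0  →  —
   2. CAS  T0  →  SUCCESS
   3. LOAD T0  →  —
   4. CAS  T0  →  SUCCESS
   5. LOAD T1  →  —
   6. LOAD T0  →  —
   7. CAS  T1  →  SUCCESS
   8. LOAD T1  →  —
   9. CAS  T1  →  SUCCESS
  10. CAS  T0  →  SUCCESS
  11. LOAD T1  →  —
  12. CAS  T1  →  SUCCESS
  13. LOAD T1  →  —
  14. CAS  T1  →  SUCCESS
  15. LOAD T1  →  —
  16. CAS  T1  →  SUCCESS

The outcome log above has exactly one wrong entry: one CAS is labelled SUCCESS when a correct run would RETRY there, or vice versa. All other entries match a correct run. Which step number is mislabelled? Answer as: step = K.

step = 10

Reference trace:
step 1: T0 LOAD ⇒ load; ctr=4 reg=4
step 2: T0 CAS ⇒ ok; ctr=5 reg=4
step 3: T0 LOAD ⇒ load; ctr=5 reg=5
step 4: T0 CAS ⇒ ok; ctr=6 reg=5
step 5: T1 LOAD ⇒ load; ctr=6 reg=6
step 6: T0 LOAD ⇒ load; ctr=6 reg=6
step 7: T1 CAS ⇒ ok; ctr=7 reg=6
step 8: T1 LOAD ⇒ load; ctr=7 reg=7
step 9: T1 CAS ⇒ ok; ctr=8 reg=7
step 10: T0 CAS ⇒ retry; ctr=8 reg=6
step 11: T1 LOAD ⇒ load; ctr=8 reg=8
step 12: T1 CAS ⇒ ok; ctr=9 reg=8
step 13: T1 LOAD ⇒ load; ctr=9 reg=9
step 14: T1 CAS ⇒ ok; ctr=10 reg=9
step 15: T1 LOAD ⇒ load; ctr=10 reg=10
step 16: T1 CAS ⇒ ok; ctr=11 reg=10
Flip is step 10.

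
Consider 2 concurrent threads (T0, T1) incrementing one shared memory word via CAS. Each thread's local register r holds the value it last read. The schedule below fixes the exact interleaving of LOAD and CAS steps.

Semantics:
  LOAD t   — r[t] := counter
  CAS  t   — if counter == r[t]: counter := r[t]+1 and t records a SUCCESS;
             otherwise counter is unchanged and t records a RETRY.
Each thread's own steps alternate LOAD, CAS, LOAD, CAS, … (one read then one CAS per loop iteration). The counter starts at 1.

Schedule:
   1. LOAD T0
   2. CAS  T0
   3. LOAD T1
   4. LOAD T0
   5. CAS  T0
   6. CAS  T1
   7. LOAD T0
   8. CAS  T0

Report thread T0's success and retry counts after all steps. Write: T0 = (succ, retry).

T0 = (3, 0)

1. LOAD T0 → mem=1 r[T0]=1 [LOAD]
2. CAS T0 → mem=2 r[T0]=1 [OK]
3. LOAD T1 → mem=2 r[T1]=2 [LOAD]
4. LOAD T0 → mem=2 r[T0]=2 [LOAD]
5. CAS T0 → mem=3 r[T0]=2 [OK]
6. CAS T1 → mem=3 r[T1]=2 [RETRY]
7. LOAD T0 → mem=3 r[T0]=3 [LOAD]
8. CAS T0 → mem=4 r[T0]=3 [OK]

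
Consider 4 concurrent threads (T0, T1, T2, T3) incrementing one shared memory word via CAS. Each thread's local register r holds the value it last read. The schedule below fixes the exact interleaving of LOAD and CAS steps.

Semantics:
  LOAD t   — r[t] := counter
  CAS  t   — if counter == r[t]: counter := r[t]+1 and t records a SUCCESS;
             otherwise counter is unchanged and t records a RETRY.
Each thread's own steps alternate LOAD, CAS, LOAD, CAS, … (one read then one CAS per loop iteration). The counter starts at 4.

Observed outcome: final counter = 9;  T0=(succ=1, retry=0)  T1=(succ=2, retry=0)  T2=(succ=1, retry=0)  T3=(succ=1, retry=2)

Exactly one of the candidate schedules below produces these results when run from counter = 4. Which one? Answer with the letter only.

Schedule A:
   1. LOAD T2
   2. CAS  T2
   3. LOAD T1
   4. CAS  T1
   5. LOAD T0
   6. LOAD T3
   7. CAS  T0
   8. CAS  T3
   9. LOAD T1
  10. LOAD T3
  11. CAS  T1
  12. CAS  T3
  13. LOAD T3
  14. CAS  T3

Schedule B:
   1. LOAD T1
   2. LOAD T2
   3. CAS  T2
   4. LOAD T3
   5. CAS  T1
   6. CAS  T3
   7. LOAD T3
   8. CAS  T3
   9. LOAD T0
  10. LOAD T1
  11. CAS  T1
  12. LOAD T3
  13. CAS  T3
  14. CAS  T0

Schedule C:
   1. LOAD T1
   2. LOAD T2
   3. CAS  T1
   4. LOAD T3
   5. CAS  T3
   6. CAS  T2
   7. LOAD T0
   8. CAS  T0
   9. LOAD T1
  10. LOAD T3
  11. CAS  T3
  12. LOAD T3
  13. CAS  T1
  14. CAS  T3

Simulating candidate A:
#1 T2 reads 4
#2 T2 CAS(4→5) writes; counter now 5
#3 T1 reads 5
#4 T1 CAS(5→6) writes; counter now 6
#5 T0 reads 6
#6 T3 reads 6
#7 T0 CAS(6→7) writes; counter now 7
#8 T3 CAS(6→7) fails; counter now 7
#9 T1 reads 7
#10 T3 reads 7
#11 T1 CAS(7→8) writes; counter now 8
#12 T3 CAS(7→8) fails; counter now 8
#13 T3 reads 8
#14 T3 CAS(8→9) writes; counter now 9

A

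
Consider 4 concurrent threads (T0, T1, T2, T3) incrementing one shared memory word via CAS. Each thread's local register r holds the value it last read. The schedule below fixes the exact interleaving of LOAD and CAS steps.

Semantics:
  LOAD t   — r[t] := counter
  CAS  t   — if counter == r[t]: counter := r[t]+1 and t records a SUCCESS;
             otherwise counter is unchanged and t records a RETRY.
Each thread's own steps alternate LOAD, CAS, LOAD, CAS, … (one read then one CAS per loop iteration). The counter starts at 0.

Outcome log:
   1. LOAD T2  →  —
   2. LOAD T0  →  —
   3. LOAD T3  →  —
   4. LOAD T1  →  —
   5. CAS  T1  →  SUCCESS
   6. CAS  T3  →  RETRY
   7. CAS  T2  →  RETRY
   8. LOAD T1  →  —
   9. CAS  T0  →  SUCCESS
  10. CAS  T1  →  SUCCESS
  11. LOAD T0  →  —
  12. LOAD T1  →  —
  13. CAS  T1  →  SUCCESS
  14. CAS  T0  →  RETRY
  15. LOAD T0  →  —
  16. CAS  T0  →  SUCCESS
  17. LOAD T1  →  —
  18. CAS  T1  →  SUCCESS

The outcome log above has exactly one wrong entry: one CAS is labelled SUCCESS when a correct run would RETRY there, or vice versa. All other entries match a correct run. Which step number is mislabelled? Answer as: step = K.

Re-executing:
   1) LOAD T2:  M=0  r_T2=0
   2) LOAD T0:  M=0  r_T0=0
   3) LOAD T3:  M=0  r_T3=0
   4) LOAD T1:  M=0  r_T1=0
   5) CAS  T1:  M=1  r_T1=0 ✓
   6) CAS  T3:  M=1  r_T3=0 ✗
   7) CAS  T2:  M=1  r_T2=0 ✗
   8) LOAD T1:  M=1  r_T1=1
   9) CAS  T0:  M=1  r_T0=0 ✗
  10) CAS  T1:  M=2  r_T1=1 ✓
  11) LOAD T0:  M=2  r_T0=2
  12) LOAD T1:  M=2  r_T1=2
  13) CAS  T1:  M=3  r_T1=2 ✓
  14) CAS  T0:  M=3  r_T0=2 ✗
  15) LOAD T0:  M=3  r_T0=3
  16) CAS  T0:  M=4  r_T0=3 ✓
  17) LOAD T1:  M=4  r_T1=4
  18) CAS  T1:  M=5  r_T1=4 ✓
Mismatch at 9.

step = 9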